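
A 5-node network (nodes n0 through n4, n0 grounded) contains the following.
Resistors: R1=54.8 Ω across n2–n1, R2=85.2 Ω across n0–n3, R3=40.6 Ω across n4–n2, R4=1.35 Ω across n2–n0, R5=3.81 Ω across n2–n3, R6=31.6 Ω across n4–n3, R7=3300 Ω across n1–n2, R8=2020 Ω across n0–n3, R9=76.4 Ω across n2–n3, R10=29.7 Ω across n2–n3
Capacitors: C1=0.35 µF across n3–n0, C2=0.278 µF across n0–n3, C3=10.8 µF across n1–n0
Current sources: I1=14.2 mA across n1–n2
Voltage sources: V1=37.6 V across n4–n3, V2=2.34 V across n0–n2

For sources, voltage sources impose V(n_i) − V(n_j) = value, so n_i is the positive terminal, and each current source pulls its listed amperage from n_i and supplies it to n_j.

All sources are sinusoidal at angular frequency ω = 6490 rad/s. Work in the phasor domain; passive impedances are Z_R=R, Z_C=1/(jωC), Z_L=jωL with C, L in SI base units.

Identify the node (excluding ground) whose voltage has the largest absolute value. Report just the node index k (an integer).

Apply KCL at each of the 4 non-ground nodes and solve the resulting linear system.
Node n1: branches {R1, R7, I1, C3} → V_1 = -0.2033+0.7681j
Node n2: branches {R1, R3, R4, R5, R7, I1, R9, R10, V2} → V_2 = -2.340+0.000j
Node n3: branches {R2, R5, C1, R6, R8, R9, C2, R10, V1} → V_3 = -4.933+0.05809j
Node n4: branches {R3, R6, V1} → V_4 = 32.67+0.05809j
Source currents: i(V1)=-2.052-0.001431j, i(V2)=-1.848-0.03364j

4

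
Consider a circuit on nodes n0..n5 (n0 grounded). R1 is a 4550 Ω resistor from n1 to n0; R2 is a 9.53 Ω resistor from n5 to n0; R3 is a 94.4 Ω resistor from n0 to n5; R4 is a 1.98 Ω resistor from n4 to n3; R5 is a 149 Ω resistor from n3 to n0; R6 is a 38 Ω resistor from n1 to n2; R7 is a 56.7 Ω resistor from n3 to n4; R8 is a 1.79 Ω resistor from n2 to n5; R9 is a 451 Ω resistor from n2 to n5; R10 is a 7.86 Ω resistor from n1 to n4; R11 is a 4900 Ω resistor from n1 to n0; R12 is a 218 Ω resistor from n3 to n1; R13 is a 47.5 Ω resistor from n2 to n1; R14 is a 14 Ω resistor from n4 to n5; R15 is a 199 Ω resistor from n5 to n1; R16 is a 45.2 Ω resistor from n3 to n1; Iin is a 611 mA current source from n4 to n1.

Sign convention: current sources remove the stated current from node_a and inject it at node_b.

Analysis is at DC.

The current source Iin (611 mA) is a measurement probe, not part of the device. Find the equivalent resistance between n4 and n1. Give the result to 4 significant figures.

Element admittances at DC:
  Y(R1) = 0.0002198 S between n1,n0
  Y(R2) = 0.1049 S between n5,n0
  Y(R3) = 0.01059 S between n0,n5
  Y(R4) = 0.5051 S between n4,n3
  Y(R5) = 0.006711 S between n3,n0
  Y(R6) = 0.02632 S between n1,n2
  Y(R7) = 0.01764 S between n3,n4
  Y(R8) = 0.5587 S between n2,n5
  Y(R9) = 0.002217 S between n2,n5
  Y(R10) = 0.1272 S between n1,n4
  Y(R11) = 0.0002041 S between n1,n0
  Y(R12) = 0.004587 S between n3,n1
  Y(R13) = 0.02105 S between n2,n1
  Y(R14) = 0.07143 S between n4,n5
  Y(R15) = 0.005025 S between n5,n1
  Y(R16) = 0.02212 S between n3,n1
  Iin: injects 0.611 A into n1 (from n4)
Assemble and solve the 5×5 MNA system:
  V(n1)=2.098  V(n2)=0.2138  V(n3)=-1.074  V(n4)=-1.250  V(n5)=0.05470

R_eq = 5.479 Ω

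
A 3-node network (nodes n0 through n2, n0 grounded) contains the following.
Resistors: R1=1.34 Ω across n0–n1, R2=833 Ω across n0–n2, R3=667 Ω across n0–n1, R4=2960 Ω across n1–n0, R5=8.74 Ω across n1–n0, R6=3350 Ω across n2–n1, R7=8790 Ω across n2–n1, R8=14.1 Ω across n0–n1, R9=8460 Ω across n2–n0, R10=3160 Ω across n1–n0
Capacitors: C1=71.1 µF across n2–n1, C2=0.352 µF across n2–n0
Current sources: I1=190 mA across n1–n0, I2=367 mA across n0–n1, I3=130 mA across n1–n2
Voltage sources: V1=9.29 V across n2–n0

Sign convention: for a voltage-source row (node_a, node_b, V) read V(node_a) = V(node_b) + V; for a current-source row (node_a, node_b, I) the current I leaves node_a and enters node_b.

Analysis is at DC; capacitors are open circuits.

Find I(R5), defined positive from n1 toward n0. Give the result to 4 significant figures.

0.006226 A

MNA unknowns: 2 node voltages V₁..V_2 plus 1 source current (V1)
R1: Y=0.7463 on G[0,1]
C1: Y=0.000 on G[2,1]
R2: Y=0.001200 on G[0,2]
I1: z[1]−=0.19, z[0]+=0.19
R3: Y=0.001499 on G[0,1]
R4: Y=0.0003378 on G[1,0]
R5: Y=0.1144 on G[1,0]
R6: Y=0.0002985 on G[2,1]
I2: z[0]−=0.367, z[1]+=0.367
R7: Y=0.0001138 on G[2,1]
R8: Y=0.07092 on G[0,1]
R9: Y=0.0001182 on G[2,0]
R10: Y=0.0003165 on G[1,0]
I3: z[1]−=0.13, z[2]+=0.13
C2: Y=0.000 on G[2,0]
V1: row V2−V0=9.29, i_V1 at 2,0
solve → V1=0.05441, V2=9.290
aux → i_V1=0.1139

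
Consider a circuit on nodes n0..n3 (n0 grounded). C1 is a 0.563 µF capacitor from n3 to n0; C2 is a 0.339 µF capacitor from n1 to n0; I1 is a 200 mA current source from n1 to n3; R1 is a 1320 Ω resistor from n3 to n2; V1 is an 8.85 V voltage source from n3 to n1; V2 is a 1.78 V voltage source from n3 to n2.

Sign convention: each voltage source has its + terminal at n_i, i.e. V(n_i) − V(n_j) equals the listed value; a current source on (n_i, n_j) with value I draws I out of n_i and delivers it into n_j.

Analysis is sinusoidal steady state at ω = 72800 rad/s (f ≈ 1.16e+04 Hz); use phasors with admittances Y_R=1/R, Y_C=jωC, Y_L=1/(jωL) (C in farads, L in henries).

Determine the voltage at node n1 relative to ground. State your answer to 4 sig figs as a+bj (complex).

-5.524+0.000j V

MNA unknowns: 3 node voltages V₁..V_3 plus 2 source currents (V1, V2)
C1: Y=0.000+0.04099j on G[3,0]
C2: Y=0.000+0.02468j on G[1,0]
I1: z[1]−=0.2, z[3]+=0.2
R1: Y=0.0007576+0.000j on G[3,2]
V1: row V3−V1=8.85, i_V1 at 3,1
V2: row V3−V2=1.78, i_V2 at 3,2
solve → V1=-5.524+0.000j, V2=1.546+0.000j, V3=3.326+0.000j
aux → i_V1=0.2000-0.1363j, i_V2=-0.001348+0.000j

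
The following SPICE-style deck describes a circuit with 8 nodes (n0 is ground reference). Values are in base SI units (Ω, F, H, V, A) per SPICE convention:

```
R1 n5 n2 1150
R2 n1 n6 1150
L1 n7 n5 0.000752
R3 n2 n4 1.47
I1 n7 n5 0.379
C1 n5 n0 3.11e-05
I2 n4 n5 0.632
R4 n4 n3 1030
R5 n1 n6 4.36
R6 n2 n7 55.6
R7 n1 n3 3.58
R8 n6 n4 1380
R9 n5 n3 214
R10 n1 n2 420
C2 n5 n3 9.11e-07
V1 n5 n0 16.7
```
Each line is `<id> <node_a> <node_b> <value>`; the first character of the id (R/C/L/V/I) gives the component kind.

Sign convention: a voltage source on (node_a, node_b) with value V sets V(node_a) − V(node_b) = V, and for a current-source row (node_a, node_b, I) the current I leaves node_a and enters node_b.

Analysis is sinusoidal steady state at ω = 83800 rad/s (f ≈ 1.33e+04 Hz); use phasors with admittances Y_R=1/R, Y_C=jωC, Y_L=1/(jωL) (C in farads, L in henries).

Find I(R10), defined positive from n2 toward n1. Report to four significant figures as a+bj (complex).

-0.08447-0.1004j A

Element admittances at ω=83800 rad/s:
  Y(R1) = 0.0008696+0.000j S between n5,n2
  Y(R2) = 0.0008696+0.000j S between n1,n6
  Y(L1) = 0.000-0.01587j S between n7,n5
  Y(R3) = 0.6803+0.000j S between n2,n4
  I1: injects 0.379 A into n5 (from n7)
  Y(C1) = 0.000+2.606j S between n5,n0
  I2: injects 0.632 A into n5 (from n4)
  Y(R4) = 0.0009709+0.000j S between n4,n3
  Y(R5) = 0.2294+0.000j S between n1,n6
  Y(R6) = 0.01799+0.000j S between n2,n7
  Y(R7) = 0.2793+0.000j S between n1,n3
  Y(R8) = 0.0007246+0.000j S between n6,n4
  Y(R9) = 0.004673+0.000j S between n5,n3
  Y(R10) = 0.002381+0.000j S between n1,n2
  Y(C2) = 0.000+0.07634j S between n5,n3
  V1: constraint V(n5)−V(n0) = 16.7
Assemble and solve the 8×8 MNA system:
  V(n1)=13.94+1.304j  V(n2)=-21.53-40.85j  V(n3)=14.34+1.772j  V(n4)=-22.37-40.75j  V(n5)=16.70+0.000j  V(n6)=13.83+1.172j  V(n7)=3.620-52.39j
  i(V1)=0.000-43.52j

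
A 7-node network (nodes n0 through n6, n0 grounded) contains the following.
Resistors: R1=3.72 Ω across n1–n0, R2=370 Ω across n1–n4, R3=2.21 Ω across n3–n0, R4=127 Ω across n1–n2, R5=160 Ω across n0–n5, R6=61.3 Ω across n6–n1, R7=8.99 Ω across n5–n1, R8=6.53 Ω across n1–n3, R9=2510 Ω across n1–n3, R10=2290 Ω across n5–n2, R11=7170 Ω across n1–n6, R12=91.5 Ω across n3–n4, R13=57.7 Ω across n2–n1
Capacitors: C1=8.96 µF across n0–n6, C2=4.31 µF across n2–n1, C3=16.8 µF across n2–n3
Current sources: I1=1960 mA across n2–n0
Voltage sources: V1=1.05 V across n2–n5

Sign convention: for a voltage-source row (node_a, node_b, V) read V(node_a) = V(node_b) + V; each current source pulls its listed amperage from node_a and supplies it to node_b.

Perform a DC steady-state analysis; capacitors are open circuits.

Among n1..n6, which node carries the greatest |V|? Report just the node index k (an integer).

5

Element admittances at DC:
  Y(R1) = 0.2688 S between n1,n0
  Y(R2) = 0.002703 S between n1,n4
  Y(C1) = 0.000 S between n0,n6
  Y(R3) = 0.4525 S between n3,n0
  Y(R4) = 0.007874 S between n1,n2
  Y(R5) = 0.006250 S between n0,n5
  Y(R6) = 0.01631 S between n6,n1
  Y(R7) = 0.1112 S between n5,n1
  Y(R8) = 0.1531 S between n1,n3
  I1: injects 1.96 A into n0 (from n2)
  Y(R9) = 0.0003984 S between n1,n3
  Y(R10) = 0.0004367 S between n5,n2
  Y(R11) = 0.0001395 S between n1,n6
  Y(C2) = 0.000 S between n2,n1
  Y(C3) = 0.000 S between n2,n3
  Y(R12) = 0.01093 S between n3,n4
  Y(R13) = 0.01733 S between n2,n1
  V1: constraint V(n2)−V(n5) = 1.05
Assemble and solve the 7×7 MNA system:
  V(n1)=-4.795  V(n2)=-17.46  V(n3)=-1.228  V(n4)=-1.935  V(n5)=-18.51  V(n6)=-4.795
  i(V1)=-1.641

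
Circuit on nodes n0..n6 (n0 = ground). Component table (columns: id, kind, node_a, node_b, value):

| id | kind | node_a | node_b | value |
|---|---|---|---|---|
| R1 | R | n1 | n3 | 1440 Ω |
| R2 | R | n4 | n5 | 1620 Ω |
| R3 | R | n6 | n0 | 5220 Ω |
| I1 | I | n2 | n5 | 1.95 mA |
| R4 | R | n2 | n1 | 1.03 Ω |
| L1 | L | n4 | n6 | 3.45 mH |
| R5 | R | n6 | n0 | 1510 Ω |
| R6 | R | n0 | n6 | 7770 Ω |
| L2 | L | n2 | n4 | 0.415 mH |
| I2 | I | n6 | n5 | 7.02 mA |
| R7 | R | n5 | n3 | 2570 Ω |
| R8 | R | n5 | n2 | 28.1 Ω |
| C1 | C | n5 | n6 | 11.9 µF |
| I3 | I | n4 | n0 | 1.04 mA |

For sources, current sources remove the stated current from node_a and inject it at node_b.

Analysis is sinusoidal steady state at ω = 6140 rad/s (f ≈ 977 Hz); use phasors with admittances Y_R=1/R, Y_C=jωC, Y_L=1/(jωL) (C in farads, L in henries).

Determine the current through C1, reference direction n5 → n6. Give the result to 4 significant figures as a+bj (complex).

0.009607+0.001757j A

Apply KCL at each of the 6 non-ground nodes and solve the resulting linear system.
Node n1: branches {R1, R4} → V_1 = -1.017-0.08342j
Node n2: branches {I1, R4, L2, R8} → V_2 = -1.017-0.08341j
Node n3: branches {R1, R7} → V_3 = -1.023-0.1007j
Node n4: branches {R2, L1, L2, I3} → V_4 = -1.021-0.07684j
Node n5: branches {R2, I1, I2, R7, R8, C1} → V_5 = -1.034-0.1315j
Node n6: branches {R3, L1, R5, R6, I2, C1} → V_6 = -1.058+0.000j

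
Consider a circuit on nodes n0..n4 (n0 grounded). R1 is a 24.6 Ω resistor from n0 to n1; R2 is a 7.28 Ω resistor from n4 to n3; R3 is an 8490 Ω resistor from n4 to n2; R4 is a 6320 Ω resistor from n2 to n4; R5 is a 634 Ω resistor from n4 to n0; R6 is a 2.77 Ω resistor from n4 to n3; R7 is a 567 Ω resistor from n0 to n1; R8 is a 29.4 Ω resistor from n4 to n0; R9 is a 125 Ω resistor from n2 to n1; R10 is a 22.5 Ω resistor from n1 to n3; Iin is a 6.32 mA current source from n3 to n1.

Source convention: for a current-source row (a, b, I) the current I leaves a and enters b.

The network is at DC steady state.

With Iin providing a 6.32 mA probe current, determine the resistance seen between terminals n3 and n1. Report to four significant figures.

Element admittances at DC:
  Y(R1) = 0.04065 S between n0,n1
  Y(R2) = 0.1374 S between n4,n3
  Y(R3) = 0.0001178 S between n4,n2
  Y(R4) = 0.0001582 S between n2,n4
  Y(R5) = 0.001577 S between n4,n0
  Y(R6) = 0.3610 S between n4,n3
  Y(R7) = 0.001764 S between n0,n1
  Y(R8) = 0.03401 S between n4,n0
  Y(R9) = 0.008000 S between n2,n1
  Y(R10) = 0.04444 S between n1,n3
  Iin: injects 0.00632 A into n1 (from n3)
Assemble and solve the 4×4 MNA system:
  V(n1)=0.04382  V(n2)=0.04061  V(n3)=-0.05600  V(n4)=-0.05221

R_eq = 15.79 Ω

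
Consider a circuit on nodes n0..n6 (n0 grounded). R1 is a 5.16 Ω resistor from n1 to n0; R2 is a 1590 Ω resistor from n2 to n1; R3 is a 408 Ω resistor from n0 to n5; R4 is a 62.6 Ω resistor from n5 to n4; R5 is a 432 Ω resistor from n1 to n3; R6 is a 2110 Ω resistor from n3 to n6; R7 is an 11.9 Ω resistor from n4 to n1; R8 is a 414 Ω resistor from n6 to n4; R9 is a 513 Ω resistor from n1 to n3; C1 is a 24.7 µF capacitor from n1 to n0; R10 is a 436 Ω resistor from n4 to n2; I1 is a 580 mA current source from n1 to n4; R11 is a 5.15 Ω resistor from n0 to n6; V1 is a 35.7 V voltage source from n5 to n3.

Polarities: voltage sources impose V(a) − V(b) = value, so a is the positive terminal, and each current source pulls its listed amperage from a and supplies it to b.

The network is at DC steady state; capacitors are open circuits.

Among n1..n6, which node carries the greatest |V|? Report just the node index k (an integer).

MNA unknowns: 6 node voltages V₁..V_6 plus 1 source current (V1)
R1: Y=0.1938 on G[1,0]
R2: Y=0.0006289 on G[2,1]
R3: Y=0.002451 on G[0,5]
R4: Y=0.01597 on G[5,4]
R5: Y=0.002315 on G[1,3]
R6: Y=0.0004739 on G[3,6]
R7: Y=0.08403 on G[4,1]
R8: Y=0.002415 on G[6,4]
R9: Y=0.001949 on G[1,3]
C1: Y=0.000 on G[1,0]
R10: Y=0.002294 on G[4,2]
I1: z[1]−=0.58, z[4]+=0.58
R11: Y=0.1942 on G[0,6]
V1: row V5−V3=35.7, i_V1 at 5,3
solve → V1=-0.1911, V2=5.766, V3=-23.33, V4=7.400, V5=12.37, V6=0.03459
aux → i_V1=-0.1097

3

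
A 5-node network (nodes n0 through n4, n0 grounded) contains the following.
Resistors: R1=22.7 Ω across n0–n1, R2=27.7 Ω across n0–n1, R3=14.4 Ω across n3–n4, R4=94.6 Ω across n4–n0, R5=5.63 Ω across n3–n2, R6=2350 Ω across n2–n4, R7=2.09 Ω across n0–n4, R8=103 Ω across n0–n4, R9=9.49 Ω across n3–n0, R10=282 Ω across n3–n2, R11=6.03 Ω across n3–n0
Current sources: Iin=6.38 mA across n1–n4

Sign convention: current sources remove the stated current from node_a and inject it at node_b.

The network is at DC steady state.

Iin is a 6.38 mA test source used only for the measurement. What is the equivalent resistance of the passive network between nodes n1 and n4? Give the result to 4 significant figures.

Element admittances at DC:
  Y(R1) = 0.04405 S between n0,n1
  Y(R2) = 0.03610 S between n0,n1
  Y(R3) = 0.06944 S between n3,n4
  Y(R4) = 0.01057 S between n4,n0
  Y(R5) = 0.1776 S between n3,n2
  Y(R6) = 0.0004255 S between n2,n4
  Y(R7) = 0.4785 S between n0,n4
  Y(R8) = 0.009709 S between n0,n4
  Y(R9) = 0.1054 S between n3,n0
  Y(R10) = 0.003546 S between n3,n2
  Y(R11) = 0.1658 S between n3,n0
  Iin: injects 0.00638 A into n4 (from n1)
Assemble and solve the 4×4 MNA system:
  V(n1)=-0.07960  V(n2)=0.002379  V(n3)=0.002358  V(n4)=0.01151

R_eq = 14.28 Ω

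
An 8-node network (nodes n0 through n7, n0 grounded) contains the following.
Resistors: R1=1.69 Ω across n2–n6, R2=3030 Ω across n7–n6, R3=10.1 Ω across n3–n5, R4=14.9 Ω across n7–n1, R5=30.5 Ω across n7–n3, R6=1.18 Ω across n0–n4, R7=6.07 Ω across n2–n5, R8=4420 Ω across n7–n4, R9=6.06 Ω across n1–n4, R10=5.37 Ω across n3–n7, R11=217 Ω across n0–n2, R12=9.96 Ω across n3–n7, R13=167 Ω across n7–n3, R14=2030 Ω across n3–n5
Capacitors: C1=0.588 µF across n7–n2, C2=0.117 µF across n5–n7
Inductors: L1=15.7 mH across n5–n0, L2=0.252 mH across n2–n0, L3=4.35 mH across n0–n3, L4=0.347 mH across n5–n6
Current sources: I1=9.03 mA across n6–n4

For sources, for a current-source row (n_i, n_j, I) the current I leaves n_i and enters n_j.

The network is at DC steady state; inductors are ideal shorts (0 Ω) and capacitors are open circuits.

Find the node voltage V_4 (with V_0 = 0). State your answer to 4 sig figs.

Apply KCL at each of the 7 non-ground nodes and solve the resulting linear system.
Node n1: branches {R4, R9} → V_1 = 0.007595
Node n2: branches {R1, C1, R7, L2, R11} → V_2 = 0.000
Node n3: branches {R3, R5, R10, R12, L3, R13, R14} → V_3 = 0.000
Node n4: branches {R6, R8, R9, I1} → V_4 = 0.01015
Node n5: branches {R3, R7, L1, C2, L4, R14} → V_5 = 0.000
Node n6: branches {R1, R2, L4, I1} → V_6 = 0.000
Node n7: branches {C1, R2, R4, R5, R8, C2, R10, R12, R13} → V_7 = 0.001303
Source currents: i(L1)=-0.009030, i(L2)=0.000, i(L3)=-0.0004239, i(L4)=0.009030

0.01015 V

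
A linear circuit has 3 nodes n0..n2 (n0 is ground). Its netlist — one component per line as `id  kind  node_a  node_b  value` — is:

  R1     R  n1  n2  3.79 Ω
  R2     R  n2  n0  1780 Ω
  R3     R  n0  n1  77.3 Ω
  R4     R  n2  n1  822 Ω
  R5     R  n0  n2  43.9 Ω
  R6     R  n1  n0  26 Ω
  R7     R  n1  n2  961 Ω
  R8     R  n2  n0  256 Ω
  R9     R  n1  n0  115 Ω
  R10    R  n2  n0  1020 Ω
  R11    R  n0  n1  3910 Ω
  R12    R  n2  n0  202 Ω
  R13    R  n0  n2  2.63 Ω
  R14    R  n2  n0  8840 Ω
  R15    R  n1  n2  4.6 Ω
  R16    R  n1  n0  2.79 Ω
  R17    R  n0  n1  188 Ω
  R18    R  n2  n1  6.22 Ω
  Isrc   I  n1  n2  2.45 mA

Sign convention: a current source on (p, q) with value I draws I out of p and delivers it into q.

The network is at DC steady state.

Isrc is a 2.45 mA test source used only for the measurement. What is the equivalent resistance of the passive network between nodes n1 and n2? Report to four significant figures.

MNA unknowns: 2 node voltages V₁..V_2
R1: Y=0.2639 on G[1,2]
R2: Y=0.0005618 on G[2,0]
R3: Y=0.01294 on G[0,1]
R4: Y=0.001217 on G[2,1]
R5: Y=0.02278 on G[0,2]
R6: Y=0.03846 on G[1,0]
R7: Y=0.001041 on G[1,2]
R8: Y=0.003906 on G[2,0]
R9: Y=0.008696 on G[1,0]
R10: Y=0.0009804 on G[2,0]
R11: Y=0.0002558 on G[0,1]
R12: Y=0.004950 on G[2,0]
R13: Y=0.3802 on G[0,2]
R14: Y=0.0001131 on G[2,0]
R15: Y=0.2174 on G[1,2]
R16: Y=0.3584 on G[1,0]
R17: Y=0.005319 on G[0,1]
R18: Y=0.1608 on G[2,1]
Isrc: z[1]−=0.00245, z[2]+=0.00245
solve → V1=-0.001417, V2=0.001453

R_eq = 1.171 Ω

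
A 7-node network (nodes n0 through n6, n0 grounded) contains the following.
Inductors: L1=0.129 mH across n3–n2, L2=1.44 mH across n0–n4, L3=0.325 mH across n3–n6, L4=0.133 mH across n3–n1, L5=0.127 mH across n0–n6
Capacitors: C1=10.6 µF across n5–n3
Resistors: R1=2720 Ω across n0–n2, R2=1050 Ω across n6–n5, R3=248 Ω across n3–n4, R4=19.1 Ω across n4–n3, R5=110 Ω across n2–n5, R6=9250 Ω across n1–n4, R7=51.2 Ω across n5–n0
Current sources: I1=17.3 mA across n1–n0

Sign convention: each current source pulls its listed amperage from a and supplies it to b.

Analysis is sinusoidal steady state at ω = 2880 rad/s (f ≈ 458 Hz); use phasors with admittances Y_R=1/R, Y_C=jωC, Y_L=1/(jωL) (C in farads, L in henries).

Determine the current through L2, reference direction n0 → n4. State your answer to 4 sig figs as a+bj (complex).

Element admittances at ω=2880 rad/s:
  Y(L1) = 0.000-2.692j S between n3,n2
  Y(C1) = 0.000+0.03053j S between n5,n3
  Y(R1) = 0.0003676+0.000j S between n0,n2
  Y(L2) = 0.000-0.2411j S between n0,n4
  Y(L3) = 0.000-1.068j S between n3,n6
  Y(R2) = 0.0009524+0.000j S between n6,n5
  Y(R3) = 0.004032+0.000j S between n3,n4
  Y(L4) = 0.000-2.611j S between n3,n1
  Y(R4) = 0.05236+0.000j S between n4,n3
  Y(R5) = 0.009091+0.000j S between n2,n5
  Y(L5) = 0.000-2.734j S between n0,n6
  Y(R6) = 0.0001081+0.000j S between n1,n4
  Y(R7) = 0.01953+0.000j S between n5,n0
  I1: injects 0.0173 A into n0 (from n1)
Assemble and solve the 6×6 MNA system:
  V(n1)=-0.001930-0.02881j  V(n2)=-0.001955-0.02216j  V(n3)=-0.001929-0.02219j  V(n4)=0.004831-0.001584j  V(n5)=0.006290-0.01550j  V(n6)=-0.0005397-0.006233j

0.0003819+0.001165j A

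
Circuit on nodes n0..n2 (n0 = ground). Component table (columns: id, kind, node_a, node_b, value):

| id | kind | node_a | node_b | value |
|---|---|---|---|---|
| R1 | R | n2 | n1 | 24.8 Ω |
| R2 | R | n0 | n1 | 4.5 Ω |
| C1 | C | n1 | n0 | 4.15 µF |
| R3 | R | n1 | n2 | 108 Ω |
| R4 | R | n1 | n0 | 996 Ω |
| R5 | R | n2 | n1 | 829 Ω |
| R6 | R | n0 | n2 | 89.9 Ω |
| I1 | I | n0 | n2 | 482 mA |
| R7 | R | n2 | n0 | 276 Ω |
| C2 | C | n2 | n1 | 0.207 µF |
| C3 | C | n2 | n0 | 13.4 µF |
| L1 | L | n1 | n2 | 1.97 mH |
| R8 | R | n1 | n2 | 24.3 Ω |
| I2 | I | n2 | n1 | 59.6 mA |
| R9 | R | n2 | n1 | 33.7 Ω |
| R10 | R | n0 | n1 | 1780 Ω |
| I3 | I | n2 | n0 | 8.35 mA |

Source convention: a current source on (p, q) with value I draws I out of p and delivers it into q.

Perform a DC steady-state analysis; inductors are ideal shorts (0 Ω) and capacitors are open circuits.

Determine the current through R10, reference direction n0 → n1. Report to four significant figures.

MNA unknowns: 2 node voltages V₁..V_2 plus 1 source current (L1)
R1: Y=0.04032 on G[2,1]
R2: Y=0.2222 on G[0,1]
C1: Y=0.000 on G[1,0]
R3: Y=0.009259 on G[1,2]
R4: Y=0.001004 on G[1,0]
R5: Y=0.001206 on G[2,1]
R6: Y=0.01112 on G[0,2]
I1: z[0]−=0.482, z[2]+=0.482
R7: Y=0.003623 on G[2,0]
C2: Y=0.000 on G[2,1]
C3: Y=0.000 on G[2,0]
L1: row V1−V2=0, i_L1 at 1,2
R8: Y=0.04115 on G[1,2]
I2: z[2]−=0.0596, z[1]+=0.0596
R9: Y=0.02967 on G[2,1]
R10: Y=0.0005618 on G[0,1]
I3: z[2]−=0.00835, z[0]+=0.00835
solve → V1=1.986, V2=1.986
aux → i_L1=-0.3848

-0.001116 A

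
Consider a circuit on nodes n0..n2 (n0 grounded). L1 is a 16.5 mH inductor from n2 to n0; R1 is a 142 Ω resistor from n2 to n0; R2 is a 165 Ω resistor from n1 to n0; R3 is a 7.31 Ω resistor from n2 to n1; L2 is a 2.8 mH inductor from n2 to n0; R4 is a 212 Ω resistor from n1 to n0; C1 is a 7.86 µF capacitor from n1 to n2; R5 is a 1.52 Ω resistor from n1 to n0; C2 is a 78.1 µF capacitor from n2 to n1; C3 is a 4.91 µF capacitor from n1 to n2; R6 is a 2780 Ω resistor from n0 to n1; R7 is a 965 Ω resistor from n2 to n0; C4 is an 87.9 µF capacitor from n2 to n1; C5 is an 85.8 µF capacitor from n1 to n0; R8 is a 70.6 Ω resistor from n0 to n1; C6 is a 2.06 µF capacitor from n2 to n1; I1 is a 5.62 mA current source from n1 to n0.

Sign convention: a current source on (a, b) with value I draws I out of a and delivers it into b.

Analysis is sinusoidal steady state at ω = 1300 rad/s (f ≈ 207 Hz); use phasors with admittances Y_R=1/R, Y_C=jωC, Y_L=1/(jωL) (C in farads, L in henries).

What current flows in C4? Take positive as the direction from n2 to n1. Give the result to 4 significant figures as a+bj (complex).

0.0009103+0.0004449j A

Element admittances at ω=1300 rad/s:
  Y(L1) = 0.000-0.04662j S between n2,n0
  Y(R1) = 0.007042+0.000j S between n2,n0
  Y(R2) = 0.006061+0.000j S between n1,n0
  Y(R3) = 0.1368+0.000j S between n2,n1
  Y(L2) = 0.000-0.2747j S between n2,n0
  Y(R4) = 0.004717+0.000j S between n1,n0
  Y(C1) = 0.000+0.01022j S between n1,n2
  Y(R5) = 0.6579+0.000j S between n1,n0
  Y(C2) = 0.000+0.1015j S between n2,n1
  Y(C3) = 0.000+0.006383j S between n1,n2
  Y(R6) = 0.0003597+0.000j S between n0,n1
  Y(R7) = 0.001036+0.000j S between n2,n0
  Y(C4) = 0.000+0.1143j S between n2,n1
  Y(C5) = 0.000+0.1115j S between n1,n0
  Y(R8) = 0.01416+0.000j S between n0,n1
  Y(C6) = 0.000+0.002678j S between n2,n1
  I1: injects 0.00562 A into n0 (from n1)
Assemble and solve the 2×2 MNA system:
  V(n1)=-0.004624+0.0004995j  V(n2)=-0.0007308-0.007466j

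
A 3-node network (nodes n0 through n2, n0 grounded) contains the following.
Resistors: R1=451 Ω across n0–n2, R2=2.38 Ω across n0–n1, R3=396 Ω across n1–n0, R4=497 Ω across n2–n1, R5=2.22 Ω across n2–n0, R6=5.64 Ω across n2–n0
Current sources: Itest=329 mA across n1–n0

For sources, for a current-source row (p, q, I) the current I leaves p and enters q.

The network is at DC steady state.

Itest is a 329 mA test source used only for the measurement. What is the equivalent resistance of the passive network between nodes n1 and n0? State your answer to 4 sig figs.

Element admittances at DC:
  Y(R1) = 0.002217 S between n0,n2
  Y(R2) = 0.4202 S between n0,n1
  Y(R3) = 0.002525 S between n1,n0
  Y(R4) = 0.002012 S between n2,n1
  Y(R5) = 0.4505 S between n2,n0
  Y(R6) = 0.1773 S between n2,n0
  Itest: injects 0.329 A into n0 (from n1)
Assemble and solve the 2×2 MNA system:
  V(n1)=-0.7747  V(n2)=-0.002466

R_eq = 2.355 Ω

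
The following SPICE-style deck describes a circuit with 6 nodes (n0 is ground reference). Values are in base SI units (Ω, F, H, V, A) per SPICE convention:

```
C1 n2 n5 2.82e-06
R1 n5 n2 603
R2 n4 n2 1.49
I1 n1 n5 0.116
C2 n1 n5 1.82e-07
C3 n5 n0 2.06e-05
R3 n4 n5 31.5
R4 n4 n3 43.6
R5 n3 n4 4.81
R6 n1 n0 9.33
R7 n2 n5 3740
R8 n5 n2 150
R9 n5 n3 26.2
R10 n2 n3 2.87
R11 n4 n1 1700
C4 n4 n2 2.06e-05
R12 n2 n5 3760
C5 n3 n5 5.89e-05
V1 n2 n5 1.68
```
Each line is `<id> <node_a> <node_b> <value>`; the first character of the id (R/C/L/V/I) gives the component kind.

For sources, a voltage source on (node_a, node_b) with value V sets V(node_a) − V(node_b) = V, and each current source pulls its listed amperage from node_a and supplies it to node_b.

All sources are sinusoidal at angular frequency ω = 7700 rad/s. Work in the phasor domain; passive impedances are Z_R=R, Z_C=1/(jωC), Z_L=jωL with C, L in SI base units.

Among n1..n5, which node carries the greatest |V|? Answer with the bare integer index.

2

Element admittances at ω=7700 rad/s:
  Y(C1) = 0.000+0.02171j S between n2,n5
  Y(R1) = 0.001658+0.000j S between n5,n2
  Y(R2) = 0.6711+0.000j S between n4,n2
  I1: injects 0.116 A into n5 (from n1)
  Y(C2) = 0.000+0.001401j S between n1,n5
  Y(C3) = 0.000+0.1586j S between n5,n0
  Y(R3) = 0.03175+0.000j S between n4,n5
  Y(R4) = 0.02294+0.000j S between n4,n3
  Y(R5) = 0.2079+0.000j S between n3,n4
  Y(R6) = 0.1072+0.000j S between n1,n0
  Y(R7) = 0.0002674+0.000j S between n2,n5
  Y(R8) = 0.006667+0.000j S between n5,n2
  Y(R9) = 0.03817+0.000j S between n5,n3
  Y(R10) = 0.3484+0.000j S between n2,n3
  Y(R11) = 0.0005882+0.000j S between n4,n1
  Y(C4) = 0.000+0.1586j S between n4,n2
  Y(R12) = 0.0002660+0.000j S between n2,n5
  Y(C5) = 0.000+0.4535j S between n3,n5
  V1: constraint V(n2)−V(n5) = 1.68
Assemble and solve the 6×6 MNA system:
  V(n1)=-1.059+0.009042j  V(n2)=1.674-0.7158j  V(n3)=0.9287-1.453j  V(n4)=1.408-0.8524j  V(n5)=-0.006110-0.7158j
  i(V1)=-0.4315-0.4274j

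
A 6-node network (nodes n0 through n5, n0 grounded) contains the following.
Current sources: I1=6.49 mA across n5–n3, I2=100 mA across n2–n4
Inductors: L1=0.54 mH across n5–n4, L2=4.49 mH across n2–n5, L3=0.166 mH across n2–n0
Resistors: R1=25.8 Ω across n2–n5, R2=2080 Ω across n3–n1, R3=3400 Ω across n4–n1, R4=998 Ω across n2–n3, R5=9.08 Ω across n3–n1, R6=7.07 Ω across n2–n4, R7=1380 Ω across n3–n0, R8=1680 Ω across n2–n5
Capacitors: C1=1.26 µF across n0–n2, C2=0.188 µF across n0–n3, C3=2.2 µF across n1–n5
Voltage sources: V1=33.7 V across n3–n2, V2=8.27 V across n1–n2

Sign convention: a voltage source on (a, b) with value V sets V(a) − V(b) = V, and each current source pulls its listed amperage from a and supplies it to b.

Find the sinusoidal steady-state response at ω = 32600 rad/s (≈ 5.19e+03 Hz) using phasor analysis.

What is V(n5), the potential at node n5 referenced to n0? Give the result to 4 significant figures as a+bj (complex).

4.005+8.596j V

Element admittances at ω=32600 rad/s:
  I1: injects 0.00649 A into n3 (from n5)
  Y(L1) = 0.000-0.05681j S between n5,n4
  Y(R1) = 0.03876+0.000j S between n2,n5
  Y(R2) = 0.0004808+0.000j S between n3,n1
  Y(R3) = 0.0002941+0.000j S between n4,n1
  Y(L2) = 0.000-0.006832j S between n2,n5
  Y(R4) = 0.001002+0.000j S between n2,n3
  I2: injects 0.1 A into n4 (from n2)
  Y(L3) = 0.000-0.1848j S between n2,n0
  Y(C1) = 0.000+0.04108j S between n0,n2
  Y(R5) = 0.1101+0.000j S between n3,n1
  Y(R6) = 0.1414+0.000j S between n2,n4
  Y(R7) = 0.0007246+0.000j S between n3,n0
  Y(R8) = 0.0005952+0.000j S between n2,n5
  Y(C2) = 0.000+0.006129j S between n0,n3
  Y(C3) = 0.000+0.07172j S between n1,n5
  V1: constraint V(n3)−V(n2) = 33.7
  V2: constraint V(n1)−V(n2) = 8.27
Assemble and solve the 7×7 MNA system:
  V(n1)=9.770-0.1854j  V(n2)=1.500-0.1854j  V(n3)=35.20-0.1854j  V(n4)=5.502+0.4146j  V(n5)=4.005+8.596j
  i(V1)=-2.867-0.2156j  i(V2)=2.182-0.4133j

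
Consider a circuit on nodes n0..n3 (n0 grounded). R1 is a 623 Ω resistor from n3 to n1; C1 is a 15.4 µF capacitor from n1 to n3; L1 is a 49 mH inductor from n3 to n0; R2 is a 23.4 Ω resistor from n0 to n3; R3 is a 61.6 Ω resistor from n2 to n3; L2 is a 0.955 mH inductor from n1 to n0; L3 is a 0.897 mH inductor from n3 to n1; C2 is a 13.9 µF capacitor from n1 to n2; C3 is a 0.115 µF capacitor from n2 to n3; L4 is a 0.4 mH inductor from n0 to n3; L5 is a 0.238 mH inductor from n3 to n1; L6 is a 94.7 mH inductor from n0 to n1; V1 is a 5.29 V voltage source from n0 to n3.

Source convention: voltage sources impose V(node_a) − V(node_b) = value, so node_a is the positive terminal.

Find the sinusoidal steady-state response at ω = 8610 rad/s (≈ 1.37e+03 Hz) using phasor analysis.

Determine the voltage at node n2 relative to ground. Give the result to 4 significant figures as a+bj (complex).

-4.240+0.1108j V

Element admittances at ω=8610 rad/s:
  Y(R1) = 0.001605+0.000j S between n3,n1
  Y(C1) = 0.000+0.1326j S between n1,n3
  Y(L1) = 0.000-0.002370j S between n3,n0
  Y(R2) = 0.04274+0.000j S between n0,n3
  Y(R3) = 0.01623+0.000j S between n2,n3
  Y(L2) = 0.000-0.1216j S between n1,n0
  Y(L3) = 0.000-0.1295j S between n3,n1
  Y(C2) = 0.000+0.1197j S between n1,n2
  Y(C3) = 0.000+0.0009901j S between n2,n3
  Y(L4) = 0.000-0.2904j S between n0,n3
  Y(L5) = 0.000-0.4880j S between n3,n1
  Y(L6) = 0.000-0.001226j S between n0,n1
  V1: constraint V(n0)−V(n3) = 5.29
Assemble and solve the 4×4 MNA system:
  V(n1)=-4.216-0.03071j  V(n2)=-4.240+0.1108j  V(n3)=-5.290+0.000j
  i(V1)=-0.2298+2.066j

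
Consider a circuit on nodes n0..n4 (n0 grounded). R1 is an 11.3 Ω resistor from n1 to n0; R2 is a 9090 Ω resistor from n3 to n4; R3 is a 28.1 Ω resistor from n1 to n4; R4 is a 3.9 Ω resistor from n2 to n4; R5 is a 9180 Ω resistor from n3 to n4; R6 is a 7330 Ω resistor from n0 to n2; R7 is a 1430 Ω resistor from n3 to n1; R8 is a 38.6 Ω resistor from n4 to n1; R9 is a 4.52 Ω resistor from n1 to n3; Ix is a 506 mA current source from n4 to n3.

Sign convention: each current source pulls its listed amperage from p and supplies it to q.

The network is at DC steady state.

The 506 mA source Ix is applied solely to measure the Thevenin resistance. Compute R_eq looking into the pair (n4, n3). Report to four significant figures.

R_eq = 20.64 Ω

Element admittances at DC:
  Y(R1) = 0.08850 S between n1,n0
  Y(R2) = 0.0001100 S between n3,n4
  Y(R3) = 0.03559 S between n1,n4
  Y(R4) = 0.2564 S between n2,n4
  Y(R5) = 0.0001089 S between n3,n4
  Y(R6) = 0.0001364 S between n0,n2
  Y(R7) = 0.0006993 S between n3,n1
  Y(R8) = 0.02591 S between n4,n1
  Y(R9) = 0.2212 S between n1,n3
  Ix: injects 0.506 A into n3 (from n4)
Assemble and solve the 4×4 MNA system:
  V(n1)=0.01257  V(n2)=-8.156  V(n3)=2.282  V(n4)=-8.161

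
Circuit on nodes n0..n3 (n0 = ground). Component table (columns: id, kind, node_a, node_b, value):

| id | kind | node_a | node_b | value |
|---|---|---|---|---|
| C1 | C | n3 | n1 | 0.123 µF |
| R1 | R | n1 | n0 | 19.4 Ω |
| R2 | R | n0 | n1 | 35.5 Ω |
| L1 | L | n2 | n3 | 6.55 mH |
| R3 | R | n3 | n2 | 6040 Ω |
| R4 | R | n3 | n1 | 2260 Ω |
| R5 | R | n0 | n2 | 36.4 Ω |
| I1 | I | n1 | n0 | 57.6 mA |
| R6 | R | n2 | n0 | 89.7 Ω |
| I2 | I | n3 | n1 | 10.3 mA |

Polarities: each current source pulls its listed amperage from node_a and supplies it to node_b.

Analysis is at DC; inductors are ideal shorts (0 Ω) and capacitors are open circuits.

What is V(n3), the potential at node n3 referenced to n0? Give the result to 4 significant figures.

MNA unknowns: 3 node voltages V₁..V_3 plus 1 source current (L1)
C1: Y=0.000 on G[3,1]
R1: Y=0.05155 on G[1,0]
R2: Y=0.02817 on G[0,1]
L1: row V2−V3=0, i_L1 at 2,3
R3: Y=0.0001656 on G[3,2]
R4: Y=0.0004425 on G[3,1]
R5: Y=0.02747 on G[0,2]
I1: z[1]−=0.0576, z[0]+=0.0576
R6: Y=0.01115 on G[2,0]
I2: z[3]−=0.0103, z[1]+=0.0103
solve → V1=-0.5916, V2=-0.2704, V3=-0.2704
aux → i_L1=0.01044

-0.2704 V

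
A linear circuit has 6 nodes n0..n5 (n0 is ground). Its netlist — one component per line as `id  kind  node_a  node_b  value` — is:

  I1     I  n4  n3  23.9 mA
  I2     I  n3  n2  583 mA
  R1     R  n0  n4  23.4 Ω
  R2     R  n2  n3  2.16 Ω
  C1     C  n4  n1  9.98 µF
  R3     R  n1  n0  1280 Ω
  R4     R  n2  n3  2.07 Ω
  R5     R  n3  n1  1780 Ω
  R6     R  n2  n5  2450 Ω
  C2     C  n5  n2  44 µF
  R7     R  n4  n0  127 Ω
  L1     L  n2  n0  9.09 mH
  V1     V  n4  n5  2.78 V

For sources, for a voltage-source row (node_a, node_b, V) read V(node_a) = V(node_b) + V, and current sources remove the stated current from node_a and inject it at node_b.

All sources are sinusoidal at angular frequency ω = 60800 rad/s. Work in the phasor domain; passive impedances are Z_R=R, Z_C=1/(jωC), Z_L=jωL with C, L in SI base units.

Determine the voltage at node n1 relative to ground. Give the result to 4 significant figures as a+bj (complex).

0.003896-0.09473j V

Element admittances at ω=60800 rad/s:
  I1: injects 0.0239 A into n3 (from n4)
  I2: injects 0.583 A into n2 (from n3)
  Y(R1) = 0.04274+0.000j S between n0,n4
  Y(R2) = 0.4630+0.000j S between n2,n3
  Y(C1) = 0.000+0.6068j S between n4,n1
  Y(R3) = 0.0007813+0.000j S between n1,n0
  Y(R4) = 0.4831+0.000j S between n2,n3
  Y(R5) = 0.0005618+0.000j S between n3,n1
  Y(R6) = 0.0004082+0.000j S between n2,n5
  Y(C2) = 0.000+2.675j S between n5,n2
  Y(R7) = 0.007874+0.000j S between n4,n0
  Y(L1) = 0.000-0.001809j S between n2,n0
  V1: constraint V(n4)−V(n5) = 2.78
Assemble and solve the 6×6 MNA system:
  V(n1)=0.003896-0.09473j  V(n2)=-2.778-0.1076j  V(n3)=-3.367-0.1076j  V(n4)=0.003786-0.09786j  V(n5)=-2.776-0.09786j
  i(V1)=-0.02599+0.005019j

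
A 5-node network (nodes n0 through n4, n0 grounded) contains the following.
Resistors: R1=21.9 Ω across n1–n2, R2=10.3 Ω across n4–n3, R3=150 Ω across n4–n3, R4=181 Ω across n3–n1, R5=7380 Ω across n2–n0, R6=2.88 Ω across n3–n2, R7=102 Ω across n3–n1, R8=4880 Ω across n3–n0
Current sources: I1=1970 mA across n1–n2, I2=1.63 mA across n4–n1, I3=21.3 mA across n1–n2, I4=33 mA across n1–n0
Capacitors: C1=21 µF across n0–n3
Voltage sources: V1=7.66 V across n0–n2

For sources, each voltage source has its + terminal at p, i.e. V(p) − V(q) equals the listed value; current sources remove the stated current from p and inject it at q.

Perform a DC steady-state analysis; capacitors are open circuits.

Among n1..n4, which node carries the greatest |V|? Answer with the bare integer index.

1

Element admittances at DC:
  Y(R1) = 0.04566 S between n1,n2
  I1: injects 1.97 A into n2 (from n1)
  Y(R2) = 0.09709 S between n4,n3
  Y(R3) = 0.006667 S between n4,n3
  Y(R4) = 0.005525 S between n3,n1
  Y(R5) = 0.0001355 S between n2,n0
  I2: injects 0.00163 A into n1 (from n4)
  Y(R6) = 0.3472 S between n3,n2
  I3: injects 0.0213 A into n2 (from n1)
  Y(C1) = 0.000 S between n0,n3
  I4: injects 0.033 A into n0 (from n1)
  Y(R7) = 0.009804 S between n3,n1
  Y(R8) = 0.0002049 S between n3,n0
  V1: constraint V(n0)−V(n2) = 7.66
Assemble and solve the 5×5 MNA system:
  V(n1)=-41.18  V(n2)=-7.660  V(n3)=-9.077  V(n4)=-9.092
  i(V1)=0.03010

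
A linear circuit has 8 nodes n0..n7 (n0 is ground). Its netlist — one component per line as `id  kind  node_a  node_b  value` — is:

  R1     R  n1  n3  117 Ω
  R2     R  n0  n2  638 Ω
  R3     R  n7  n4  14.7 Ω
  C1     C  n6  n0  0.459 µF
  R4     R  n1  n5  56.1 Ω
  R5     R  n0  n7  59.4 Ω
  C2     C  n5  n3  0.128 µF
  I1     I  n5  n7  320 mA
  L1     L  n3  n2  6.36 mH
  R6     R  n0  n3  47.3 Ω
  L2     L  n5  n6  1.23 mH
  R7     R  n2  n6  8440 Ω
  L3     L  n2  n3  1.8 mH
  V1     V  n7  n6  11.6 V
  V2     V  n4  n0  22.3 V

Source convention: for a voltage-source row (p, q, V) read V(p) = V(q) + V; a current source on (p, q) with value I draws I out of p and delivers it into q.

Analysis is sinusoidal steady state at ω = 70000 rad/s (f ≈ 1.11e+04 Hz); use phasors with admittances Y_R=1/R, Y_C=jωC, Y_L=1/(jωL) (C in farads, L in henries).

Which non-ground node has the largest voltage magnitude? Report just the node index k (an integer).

Apply KCL at each of the 7 non-ground nodes and solve the resulting linear system.
Node n1: branches {R1, R4} → V_1 = -11.71-24.39j
Node n2: branches {R2, L1, R7, L3} → V_2 = -0.06209-12.35j
Node n3: branches {R1, C2, L1, R6, L3} → V_3 = 1.994-12.43j
Node n4: branches {R3, V2} → V_4 = 22.30+0.000j
Node n5: branches {R4, C2, I1, L2} → V_5 = -18.28-30.12j
Node n6: branches {C1, L2, R7, V1} → V_6 = 6.157+0.9944j
Node n7: branches {R3, R5, I1, V1} → V_7 = 17.76+0.9944j
Source currents: i(V1)=0.3301-0.08439j, i(V2)=-0.3091+0.06765j

5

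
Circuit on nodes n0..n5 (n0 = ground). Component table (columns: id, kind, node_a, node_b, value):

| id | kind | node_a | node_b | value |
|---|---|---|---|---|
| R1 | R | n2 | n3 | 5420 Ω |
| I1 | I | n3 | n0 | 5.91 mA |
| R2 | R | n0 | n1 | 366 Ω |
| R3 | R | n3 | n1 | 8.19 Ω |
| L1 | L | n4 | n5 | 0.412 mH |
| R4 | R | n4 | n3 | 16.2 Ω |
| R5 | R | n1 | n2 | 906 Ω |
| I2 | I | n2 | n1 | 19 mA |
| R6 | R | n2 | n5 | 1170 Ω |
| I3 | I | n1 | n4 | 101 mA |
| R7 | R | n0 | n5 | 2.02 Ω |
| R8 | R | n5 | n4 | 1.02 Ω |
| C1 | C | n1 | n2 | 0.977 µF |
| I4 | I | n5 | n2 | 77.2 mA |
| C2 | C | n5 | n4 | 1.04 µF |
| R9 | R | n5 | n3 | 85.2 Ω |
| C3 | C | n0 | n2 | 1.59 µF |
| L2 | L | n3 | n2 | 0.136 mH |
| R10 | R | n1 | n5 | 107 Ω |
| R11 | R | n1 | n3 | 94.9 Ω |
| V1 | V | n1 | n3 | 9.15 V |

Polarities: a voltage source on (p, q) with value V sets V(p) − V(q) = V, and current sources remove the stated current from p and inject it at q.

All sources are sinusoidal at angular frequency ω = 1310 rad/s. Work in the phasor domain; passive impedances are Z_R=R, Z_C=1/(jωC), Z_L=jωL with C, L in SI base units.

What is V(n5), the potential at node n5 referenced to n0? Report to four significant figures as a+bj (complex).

-0.05295+0.006790j V

Apply KCL at each of the 5 non-ground nodes and solve the resulting linear system.
Node n1: branches {R2, R3, R5, I2, I3, C1, R10, R11, V1} → V_1 = 7.477+0.04756j
Node n2: branches {R1, R5, I2, R6, C1, I4, C3, L2} → V_2 = -1.676+0.06000j
Node n3: branches {R1, I1, R3, R4, R9, L2, R11, V1} → V_3 = -1.673+0.04756j
Node n4: branches {L1, R4, I3, R8, C2} → V_4 = -0.05376+0.007770j
Node n5: branches {L1, R6, R7, R8, I4, C2, R9, R10} → V_5 = -0.05295+0.006790j
Source currents: i(V1)=-1.397-0.01221j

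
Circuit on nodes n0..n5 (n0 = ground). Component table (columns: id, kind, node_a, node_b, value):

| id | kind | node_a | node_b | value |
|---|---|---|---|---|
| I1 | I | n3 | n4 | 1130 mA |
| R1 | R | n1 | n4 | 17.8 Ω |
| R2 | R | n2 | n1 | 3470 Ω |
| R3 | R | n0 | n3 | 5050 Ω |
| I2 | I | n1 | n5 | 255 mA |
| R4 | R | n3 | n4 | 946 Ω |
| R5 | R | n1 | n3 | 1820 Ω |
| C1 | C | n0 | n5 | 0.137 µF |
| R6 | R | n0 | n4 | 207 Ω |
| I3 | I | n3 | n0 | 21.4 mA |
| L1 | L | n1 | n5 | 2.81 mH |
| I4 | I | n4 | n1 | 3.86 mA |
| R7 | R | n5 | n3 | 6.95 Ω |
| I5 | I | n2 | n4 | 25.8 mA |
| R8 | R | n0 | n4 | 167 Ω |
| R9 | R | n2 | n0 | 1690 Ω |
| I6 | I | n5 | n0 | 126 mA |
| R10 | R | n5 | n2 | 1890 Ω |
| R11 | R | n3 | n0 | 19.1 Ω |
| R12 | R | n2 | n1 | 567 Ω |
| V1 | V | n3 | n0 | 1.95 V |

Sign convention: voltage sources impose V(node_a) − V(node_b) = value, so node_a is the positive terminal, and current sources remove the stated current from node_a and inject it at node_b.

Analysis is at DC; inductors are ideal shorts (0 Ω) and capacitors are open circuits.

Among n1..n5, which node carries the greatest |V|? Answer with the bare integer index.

4

MNA unknowns: 5 node voltages V₁..V_5 plus 2 source currents (L1, V1)
I1: z[3]−=1.13, z[4]+=1.13
R1: Y=0.05618 on G[1,4]
R2: Y=0.0002882 on G[2,1]
R3: Y=0.0001980 on G[0,3]
I2: z[1]−=0.255, z[5]+=0.255
R4: Y=0.001057 on G[3,4]
R5: Y=0.0005495 on G[1,3]
C1: Y=0.000 on G[0,5]
R6: Y=0.004831 on G[0,4]
I3: z[3]−=0.0214, z[0]+=0.0214
L1: row V1−V5=0, i_L1 at 1,5
I4: z[4]−=0.00386, z[1]+=0.00386
R7: Y=0.1439 on G[5,3]
I5: z[2]−=0.0258, z[4]+=0.0258
R8: Y=0.005988 on G[0,4]
R9: Y=0.0005917 on G[2,0]
I6: z[5]−=0.126, z[0]+=0.126
R10: Y=0.0005291 on G[5,2]
R11: Y=0.05236 on G[3,0]
R12: Y=0.001764 on G[2,1]
V1: row V3−V0=1.95, i_V1 at 3,0
solve → V1=7.052, V2=-2.395, V3=1.950, V4=22.78, V5=7.052
aux → i_L1=0.6102, i_V1=-0.4949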